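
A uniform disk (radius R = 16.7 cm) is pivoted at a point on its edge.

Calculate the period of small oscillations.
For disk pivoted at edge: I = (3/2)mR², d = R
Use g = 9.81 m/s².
I/m = (3/2)R² = 0.04183 m²; d = R = 0.167 m
T = 2π√((3/2)R²/(gR)) = 2π√(3R/(2g)) = 1.004 s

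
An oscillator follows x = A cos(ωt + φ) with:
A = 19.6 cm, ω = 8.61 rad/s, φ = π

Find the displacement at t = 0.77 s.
x = A cos(ωt + φ) = 19.6×cos(8.61×0.77 + π) = -18.44 cm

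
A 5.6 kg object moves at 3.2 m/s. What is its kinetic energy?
KE = ½mv² = ½×5.6×3.2² = 28.672 J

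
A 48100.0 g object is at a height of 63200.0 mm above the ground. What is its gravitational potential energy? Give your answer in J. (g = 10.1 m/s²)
PE = mgh = 48.1 kg × 10.1 m/s² × 63.2 m = 3.07e+04 J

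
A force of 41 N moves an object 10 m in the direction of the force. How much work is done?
W = Fd = 41×10 = 410.0 J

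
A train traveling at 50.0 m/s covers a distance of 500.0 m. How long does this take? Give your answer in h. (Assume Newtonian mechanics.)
t = d/v (with unit conversion) = 0.002778 h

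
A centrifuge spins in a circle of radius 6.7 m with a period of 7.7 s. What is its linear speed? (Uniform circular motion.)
v = 2πr/T = 2π×6.7/7.7 = 5.47 m/s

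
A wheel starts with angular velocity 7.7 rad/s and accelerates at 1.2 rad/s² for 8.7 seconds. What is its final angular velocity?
ω = ω₀ + αt = 7.7 + 1.2 × 8.7 = 18.14 rad/s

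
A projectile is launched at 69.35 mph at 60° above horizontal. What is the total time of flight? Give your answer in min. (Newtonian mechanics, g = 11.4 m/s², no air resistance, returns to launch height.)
T = 2v₀sin(θ)/g (with unit conversion) = 0.07851 min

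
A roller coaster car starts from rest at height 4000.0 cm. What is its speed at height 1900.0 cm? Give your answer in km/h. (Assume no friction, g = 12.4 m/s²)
mgh₁ = ½mv₂² + mgh₂ → v₂ = √(2g(h₁−h₂)) = √(2×12.4×(40−19)) = 22.82 m/s = 82.16 km/h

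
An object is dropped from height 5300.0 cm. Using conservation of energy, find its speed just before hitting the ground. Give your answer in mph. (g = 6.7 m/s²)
mgh = ½mv² → v = √(2gh) = √(2×6.7×53) = 26.65 m/s = 59.61 mph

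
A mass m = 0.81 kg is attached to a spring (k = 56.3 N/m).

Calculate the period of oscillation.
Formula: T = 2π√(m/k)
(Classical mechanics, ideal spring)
T = 2π√(m/k) = 2π√(0.81/56.3) = 0.7536 s; f = 1/T = 1.327 Hz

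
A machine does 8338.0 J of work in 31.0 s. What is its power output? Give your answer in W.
P = W/t = 8338 J / 31 s = 269 W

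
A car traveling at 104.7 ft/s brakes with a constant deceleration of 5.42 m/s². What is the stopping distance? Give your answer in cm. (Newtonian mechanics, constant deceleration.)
d = v₀² / (2a) (with unit conversion) = 9395.0 cm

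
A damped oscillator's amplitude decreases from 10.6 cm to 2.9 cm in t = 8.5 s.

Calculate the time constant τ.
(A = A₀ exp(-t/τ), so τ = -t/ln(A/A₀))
A/A₀ = 2.9/10.6 = 0.2736; ln(A/A₀) = -1.296
τ = −t/ln(A/A₀) = −8.5/-1.296 = 6.558 s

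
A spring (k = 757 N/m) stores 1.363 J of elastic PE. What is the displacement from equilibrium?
PE = ½kx² → x = √(2PE/k) = √(2×1.363/757) = 0.06001 m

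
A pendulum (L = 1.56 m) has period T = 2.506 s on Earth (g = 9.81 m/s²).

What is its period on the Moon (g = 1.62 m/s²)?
T = 2π√(L/g), so T_moon/T_earth = √(g_earth/g_moon)
T_moon = 2π√(1.56/1.62) = 6.166 s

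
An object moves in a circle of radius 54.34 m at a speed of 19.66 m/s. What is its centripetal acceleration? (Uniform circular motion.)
a_c = v²/r = 19.66²/54.34 = 386.516/54.34 = 7.11 m/s²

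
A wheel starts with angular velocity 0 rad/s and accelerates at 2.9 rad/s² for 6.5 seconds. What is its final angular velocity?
ω = ω₀ + αt = 0 + 2.9 × 6.5 = 18.85 rad/s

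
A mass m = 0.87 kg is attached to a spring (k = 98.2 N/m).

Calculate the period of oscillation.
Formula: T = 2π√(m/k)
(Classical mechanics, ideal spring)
T = 2π√(m/k) = 2π√(0.87/98.2) = 0.5914 s; f = 1/T = 1.691 Hz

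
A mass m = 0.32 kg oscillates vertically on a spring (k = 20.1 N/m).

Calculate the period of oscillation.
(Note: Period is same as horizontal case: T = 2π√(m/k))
T = 2π√(m/k) = 2π√(0.32/20.1) = 0.7928 s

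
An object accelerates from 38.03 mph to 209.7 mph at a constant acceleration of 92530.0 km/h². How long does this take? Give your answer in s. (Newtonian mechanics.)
t = (v - v₀)/a (with unit conversion) = 10.75 s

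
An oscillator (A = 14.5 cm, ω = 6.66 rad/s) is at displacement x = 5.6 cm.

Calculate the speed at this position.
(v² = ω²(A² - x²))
v = ω√(A² − x²) = 6.66×√(0.145² − 0.056²) = 0.8908 m/s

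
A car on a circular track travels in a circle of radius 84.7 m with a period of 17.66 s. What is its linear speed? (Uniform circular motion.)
v = 2πr/T = 2π×84.7/17.66 = 30.14 m/s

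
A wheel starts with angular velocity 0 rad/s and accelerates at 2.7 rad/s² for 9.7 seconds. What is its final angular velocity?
ω = ω₀ + αt = 0 + 2.7 × 9.7 = 26.19 rad/s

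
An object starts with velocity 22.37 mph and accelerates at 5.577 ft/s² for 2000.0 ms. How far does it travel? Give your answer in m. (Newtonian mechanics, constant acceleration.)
d = v₀t + ½at² (with unit conversion) = 23.4 m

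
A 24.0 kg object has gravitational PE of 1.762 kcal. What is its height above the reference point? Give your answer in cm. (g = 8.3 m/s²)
PE = mgh → h = PE/(mg) = 7372 J / (24 kg × 8.3 m/s²) = 37.01 m = 3701.0 cm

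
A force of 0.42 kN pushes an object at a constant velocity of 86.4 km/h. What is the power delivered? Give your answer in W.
P = Fv = 420 N × 24 m/s = 1.008e+04 W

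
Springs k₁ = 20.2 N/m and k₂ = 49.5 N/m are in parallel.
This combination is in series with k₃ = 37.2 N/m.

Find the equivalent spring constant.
k₁₂ = k₁ + k₂ = 69.7 N/m (parallel)
1/k_eq = 1/k₁₂ + 1/k₃ → k_eq = 24.25 N/m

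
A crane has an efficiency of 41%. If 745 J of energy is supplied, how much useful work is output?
W_out = η × W_in = 0.41 × 745 = 305.45 J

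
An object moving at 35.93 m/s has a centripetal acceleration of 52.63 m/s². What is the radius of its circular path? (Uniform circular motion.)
r = v²/a_c = 35.93²/52.63 = 24.53 m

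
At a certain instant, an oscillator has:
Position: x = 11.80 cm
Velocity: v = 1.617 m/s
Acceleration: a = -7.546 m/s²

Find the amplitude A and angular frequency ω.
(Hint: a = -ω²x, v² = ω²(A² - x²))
a = −ω²x → ω = √(|a|/x) = √(7.546/0.118) = 7.997 rad/s
v² = ω²(A² − x²) → A = √(x² + v²/ω²) = √(0.118² + 1.617²/7.997²) = 0.2341 m = 23.41 cm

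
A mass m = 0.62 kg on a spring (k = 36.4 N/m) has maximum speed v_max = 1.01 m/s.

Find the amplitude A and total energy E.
½mv²_max = ½kA² → A = v_max√(m/k) = 1.01×√(0.62/36.4) = 0.1318 m = 13.18 cm
E = ½mv²_max = ½×0.62×1.01² = 0.3162 J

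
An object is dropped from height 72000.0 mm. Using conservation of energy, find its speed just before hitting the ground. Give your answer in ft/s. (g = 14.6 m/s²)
mgh = ½mv² → v = √(2gh) = √(2×14.6×72) = 45.85 m/s = 150.4 ft/s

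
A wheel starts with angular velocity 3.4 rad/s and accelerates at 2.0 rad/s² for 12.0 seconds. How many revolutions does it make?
θ = ω₀t + ½αt² = 3.4×12.0 + ½×2.0×12.0² = 184.8 rad
Revolutions = θ/(2π) = 184.8/(2π) = 29.41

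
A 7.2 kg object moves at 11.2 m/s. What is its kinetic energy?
KE = ½mv² = ½×7.2×11.2² = 451.584 J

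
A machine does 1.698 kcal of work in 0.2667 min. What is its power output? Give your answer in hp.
P = W/t = 7104 J / 16 s = 444 W = 0.5954 hp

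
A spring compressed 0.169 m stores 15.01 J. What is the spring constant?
PE = ½kx² → k = 2PE/x² = 2×15.01/0.169² = 1051.0 N/m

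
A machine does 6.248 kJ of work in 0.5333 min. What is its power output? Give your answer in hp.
P = W/t = 6248 J / 32 s = 195.3 W = 0.2619 hp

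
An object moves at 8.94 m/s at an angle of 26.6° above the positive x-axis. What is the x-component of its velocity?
vₓ = v cos(θ) = 8.94 × cos(26.6°) = 7.99 m/s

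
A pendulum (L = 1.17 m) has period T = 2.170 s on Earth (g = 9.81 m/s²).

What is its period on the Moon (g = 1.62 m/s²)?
T = 2π√(L/g), so T_moon/T_earth = √(g_earth/g_moon)
T_moon = 2π√(1.17/1.62) = 5.34 s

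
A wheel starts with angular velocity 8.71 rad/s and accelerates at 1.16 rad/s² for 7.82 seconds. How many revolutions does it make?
θ = ω₀t + ½αt² = 8.71×7.82 + ½×1.16×7.82² = 103.58 rad
Revolutions = θ/(2π) = 103.58/(2π) = 16.49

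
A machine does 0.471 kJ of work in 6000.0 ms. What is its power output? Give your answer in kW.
P = W/t = 471 J / 6 s = 78.5 W = 0.0785 kW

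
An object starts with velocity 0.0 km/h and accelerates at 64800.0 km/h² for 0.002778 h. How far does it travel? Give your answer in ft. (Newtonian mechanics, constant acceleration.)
d = v₀t + ½at² (with unit conversion) = 820.3 ft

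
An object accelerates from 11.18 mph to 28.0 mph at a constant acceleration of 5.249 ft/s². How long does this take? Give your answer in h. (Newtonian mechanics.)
t = (v - v₀)/a (with unit conversion) = 0.001306 h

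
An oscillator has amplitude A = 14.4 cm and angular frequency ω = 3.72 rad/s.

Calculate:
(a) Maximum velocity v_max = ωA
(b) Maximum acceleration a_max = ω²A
v_max = ωA = 3.72×0.144 = 0.5357 m/s
a_max = ω²A = 3.72²×0.144 = 1.993 m/s²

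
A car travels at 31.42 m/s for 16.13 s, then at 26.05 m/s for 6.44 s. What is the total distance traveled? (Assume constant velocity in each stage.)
d₁ = v₁t₁ = 31.42 × 16.13 = 506.805 m
d₂ = v₂t₂ = 26.05 × 6.44 = 167.762 m
d_total = 506.805 + 167.762 = 674.57 m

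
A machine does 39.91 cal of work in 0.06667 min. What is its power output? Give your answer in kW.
P = W/t = 167 J / 4 s = 41.74 W = 0.04174 kW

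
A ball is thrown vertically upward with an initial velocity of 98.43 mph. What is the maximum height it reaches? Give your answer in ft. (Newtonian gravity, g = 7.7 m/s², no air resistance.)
h_max = v₀²/(2g) (with unit conversion) = 412.5 ft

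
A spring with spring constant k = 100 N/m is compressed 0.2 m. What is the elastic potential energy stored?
PE = ½kx² = ½×100×0.2² = 2.0 J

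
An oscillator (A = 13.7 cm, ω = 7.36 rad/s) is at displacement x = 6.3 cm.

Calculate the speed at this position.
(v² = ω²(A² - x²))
v = ω√(A² − x²) = 7.36×√(0.137² − 0.063²) = 0.8954 m/s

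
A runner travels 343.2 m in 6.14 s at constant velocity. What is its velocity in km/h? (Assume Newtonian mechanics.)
v = d/t (with unit conversion) = 201.2 km/h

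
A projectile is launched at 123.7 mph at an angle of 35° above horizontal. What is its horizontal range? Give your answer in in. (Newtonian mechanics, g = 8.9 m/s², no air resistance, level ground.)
R = v₀² sin(2θ) / g (with unit conversion) = 12710.0 in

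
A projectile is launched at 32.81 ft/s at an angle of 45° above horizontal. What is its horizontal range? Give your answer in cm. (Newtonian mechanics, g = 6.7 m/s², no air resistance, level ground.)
R = v₀² sin(2θ) / g (with unit conversion) = 1493.0 cm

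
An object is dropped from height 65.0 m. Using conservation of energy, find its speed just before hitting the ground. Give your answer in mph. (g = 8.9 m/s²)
mgh = ½mv² → v = √(2gh) = √(2×8.9×65) = 34.01 m/s = 76.09 mph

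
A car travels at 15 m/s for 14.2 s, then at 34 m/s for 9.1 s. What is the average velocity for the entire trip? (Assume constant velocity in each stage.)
d₁ = v₁t₁ = 15 × 14.2 = 213 m
d₂ = v₂t₂ = 34 × 9.1 = 309.4 m
d_total = 522.4 m, t_total = 23.3 s
v_avg = d_total/t_total = 522.4/23.3 = 22.42 m/s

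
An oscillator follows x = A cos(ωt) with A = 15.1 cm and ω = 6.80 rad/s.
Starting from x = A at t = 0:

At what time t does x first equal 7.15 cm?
cos(ωt) = x/A = 7.15/15.1 = 0.4735
ωt = arccos(0.4735) = 1.078 rad
t = 1.078/6.8 = 0.1585 s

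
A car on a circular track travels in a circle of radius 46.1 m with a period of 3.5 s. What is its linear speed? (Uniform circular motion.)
v = 2πr/T = 2π×46.1/3.5 = 82.76 m/s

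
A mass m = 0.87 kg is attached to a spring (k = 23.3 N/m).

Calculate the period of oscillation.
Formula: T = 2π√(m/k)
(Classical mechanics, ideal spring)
T = 2π√(m/k) = 2π√(0.87/23.3) = 1.214 s; f = 1/T = 0.8236 Hz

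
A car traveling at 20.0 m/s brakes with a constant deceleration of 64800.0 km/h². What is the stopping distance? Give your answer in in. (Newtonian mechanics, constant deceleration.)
d = v₀² / (2a) (with unit conversion) = 1575.0 in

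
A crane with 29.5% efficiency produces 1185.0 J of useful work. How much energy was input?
W_in = W_out/η = 1185.0/0.295 = 4016.9 J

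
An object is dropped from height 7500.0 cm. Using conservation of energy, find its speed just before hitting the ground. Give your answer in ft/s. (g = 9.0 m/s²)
mgh = ½mv² → v = √(2gh) = √(2×9.0×75) = 36.74 m/s = 120.5 ft/s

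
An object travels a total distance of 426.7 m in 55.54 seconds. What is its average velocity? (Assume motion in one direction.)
v_avg = Δd / Δt = 426.7 / 55.54 = 7.68 m/s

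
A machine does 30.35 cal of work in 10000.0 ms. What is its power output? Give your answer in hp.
P = W/t = 127 J / 10 s = 12.7 W = 0.01703 hp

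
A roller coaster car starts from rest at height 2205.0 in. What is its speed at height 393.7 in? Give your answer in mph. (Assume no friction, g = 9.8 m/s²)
mgh₁ = ½mv₂² + mgh₂ → v₂ = √(2g(h₁−h₂)) = √(2×9.8×(56.01−10)) = 30.03 m/s = 67.17 mph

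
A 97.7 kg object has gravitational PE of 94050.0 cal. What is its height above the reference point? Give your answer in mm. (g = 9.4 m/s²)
PE = mgh → h = PE/(mg) = 3.935e+05 J / (97.7 kg × 9.4 m/s²) = 428.5 m = 428500.0 mm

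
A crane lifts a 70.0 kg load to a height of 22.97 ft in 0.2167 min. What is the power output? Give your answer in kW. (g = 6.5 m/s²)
W = mgh = 70×6.5×7.001 = 3186 J
P = W/t = 3186/13 = 245 W = 0.245 kW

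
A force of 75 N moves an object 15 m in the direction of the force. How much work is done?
W = Fd = 75×15 = 1125.0 J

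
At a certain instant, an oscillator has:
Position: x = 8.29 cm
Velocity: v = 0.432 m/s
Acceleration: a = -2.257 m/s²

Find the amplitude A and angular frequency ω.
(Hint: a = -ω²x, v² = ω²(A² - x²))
a = −ω²x → ω = √(|a|/x) = √(2.257/0.0829) = 5.218 rad/s
v² = ω²(A² − x²) → A = √(x² + v²/ω²) = √(0.0829² + 0.432²/5.218²) = 0.1172 m = 11.72 cm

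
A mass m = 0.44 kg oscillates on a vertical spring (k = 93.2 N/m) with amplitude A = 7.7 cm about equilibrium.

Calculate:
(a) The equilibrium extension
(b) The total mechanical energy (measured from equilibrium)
x_eq = mg/k = 0.44×9.81/93.2 = 0.04631 m = 4.631 cm
E = ½kA² = ½×93.2×(0.077)² = 0.2763 J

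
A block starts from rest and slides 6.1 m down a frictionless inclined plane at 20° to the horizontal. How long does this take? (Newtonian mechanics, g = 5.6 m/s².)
a = g sin(θ) = 5.6 × sin(20°) = 1.92 m/s²
t = √(2d/a) = √(2 × 6.1 / 1.92) = 2.52 s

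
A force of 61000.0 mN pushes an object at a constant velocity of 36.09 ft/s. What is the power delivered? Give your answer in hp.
P = Fv = 61 N × 11 m/s = 671 W = 0.8998 hp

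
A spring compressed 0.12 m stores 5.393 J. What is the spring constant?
PE = ½kx² → k = 2PE/x² = 2×5.393/0.12² = 749.0 N/m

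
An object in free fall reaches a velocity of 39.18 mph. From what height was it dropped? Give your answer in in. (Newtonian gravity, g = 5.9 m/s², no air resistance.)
h = v²/(2g) (with unit conversion) = 1024.0 in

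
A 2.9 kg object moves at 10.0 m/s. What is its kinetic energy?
KE = ½mv² = ½×2.9×10.0² = 145.0 J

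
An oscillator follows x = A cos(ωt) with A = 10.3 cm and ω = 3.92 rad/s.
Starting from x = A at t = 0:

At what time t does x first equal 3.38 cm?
cos(ωt) = x/A = 3.38/10.3 = 0.3282
ωt = arccos(0.3282) = 1.236 rad
t = 1.236/3.92 = 0.3154 s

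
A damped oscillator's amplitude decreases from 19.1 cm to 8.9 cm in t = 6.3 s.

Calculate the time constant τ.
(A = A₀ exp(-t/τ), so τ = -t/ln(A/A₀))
A/A₀ = 8.9/19.1 = 0.466; ln(A/A₀) = -0.7636
τ = −t/ln(A/A₀) = −6.3/-0.7636 = 8.25 s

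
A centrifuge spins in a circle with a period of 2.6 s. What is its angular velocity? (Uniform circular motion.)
ω = 2π/T = 2π/2.6 = 2.4166 rad/s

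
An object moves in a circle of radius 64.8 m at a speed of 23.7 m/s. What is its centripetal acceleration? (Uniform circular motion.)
a_c = v²/r = 23.7²/64.8 = 561.69/64.8 = 8.67 m/s²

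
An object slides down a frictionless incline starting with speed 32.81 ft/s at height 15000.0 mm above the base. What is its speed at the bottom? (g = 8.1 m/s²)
½mv₀² + mgh = ½mv² → v = √(v₀² + 2gh) = √(10² + 2×8.1×15) = 18.52 m/s = 60.76 ft/s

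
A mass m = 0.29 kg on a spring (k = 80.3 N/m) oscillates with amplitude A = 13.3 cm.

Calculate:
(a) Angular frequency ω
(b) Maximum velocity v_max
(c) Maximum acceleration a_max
ω = √(k/m) = √(80.3/0.29) = 16.64 rad/s
v_max = ωA = 16.64×0.133 = 2.213 m/s
a_max = ω²A = 16.64²×0.133 = 36.83 m/s²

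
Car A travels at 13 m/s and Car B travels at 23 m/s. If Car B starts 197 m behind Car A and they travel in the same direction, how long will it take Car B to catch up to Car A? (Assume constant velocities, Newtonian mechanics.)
Relative speed: v_rel = 23 - 13 = 10 m/s
Time to catch: t = d₀/v_rel = 197/10 = 19.7 s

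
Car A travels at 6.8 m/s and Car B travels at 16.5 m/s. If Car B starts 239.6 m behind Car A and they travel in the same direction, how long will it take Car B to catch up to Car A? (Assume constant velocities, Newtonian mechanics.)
Relative speed: v_rel = 16.5 - 6.8 = 9.7 m/s
Time to catch: t = d₀/v_rel = 239.6/9.7 = 24.7 s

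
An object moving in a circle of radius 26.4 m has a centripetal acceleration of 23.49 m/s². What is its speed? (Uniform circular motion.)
v = √(a_c × r) = √(23.49 × 26.4) = 24.9 m/s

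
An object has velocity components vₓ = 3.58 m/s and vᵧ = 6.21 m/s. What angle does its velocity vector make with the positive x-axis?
θ = arctan(vᵧ/vₓ) = arctan(6.21/3.58) = 60.04°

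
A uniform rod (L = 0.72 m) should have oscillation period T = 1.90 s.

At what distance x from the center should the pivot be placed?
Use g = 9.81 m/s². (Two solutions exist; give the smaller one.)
T = 2π√((L²/12 + x²)/(gx)). Let c = T²g/(4π²) = 0.897.
x² − cx + L²/12 = 0 → x = (c − √(c² − L²/3))/2 = 0.05106 m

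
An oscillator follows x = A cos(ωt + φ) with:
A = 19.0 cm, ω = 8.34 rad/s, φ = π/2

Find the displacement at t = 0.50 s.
x = A cos(ωt + φ) = 19.0×cos(8.34×0.5 + π/2) = 16.27 cm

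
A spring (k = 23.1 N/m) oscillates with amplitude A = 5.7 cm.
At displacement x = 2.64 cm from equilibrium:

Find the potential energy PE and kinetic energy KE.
E_total = ½kA² = ½×23.1×(0.057)² = 0.03753 J
PE = ½kx² = ½×23.1×(0.0264)² = 0.00805 J
KE = E_total − PE = 0.02948 J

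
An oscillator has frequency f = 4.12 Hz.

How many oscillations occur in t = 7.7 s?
n = f×t = 4.12×7.7 = 31.72 oscillations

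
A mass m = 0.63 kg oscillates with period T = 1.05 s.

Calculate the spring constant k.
T = 2π√(m/k) → k = m(2π/T)² = 0.63×(2π/1.05)² = 22.56 N/m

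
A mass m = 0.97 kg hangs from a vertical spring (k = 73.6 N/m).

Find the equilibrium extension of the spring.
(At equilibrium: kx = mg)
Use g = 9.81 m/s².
x_eq = mg/k = 0.97×9.81/73.6 = 0.1293 m = 12.93 cm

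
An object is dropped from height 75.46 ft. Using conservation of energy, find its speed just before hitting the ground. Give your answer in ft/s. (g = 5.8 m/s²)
mgh = ½mv² → v = √(2gh) = √(2×5.8×23) = 16.33 m/s = 53.59 ft/s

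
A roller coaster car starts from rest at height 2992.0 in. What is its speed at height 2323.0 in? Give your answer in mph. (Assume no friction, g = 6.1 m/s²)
mgh₁ = ½mv₂² + mgh₂ → v₂ = √(2g(h₁−h₂)) = √(2×6.1×(76−59)) = 14.4 m/s = 32.21 mph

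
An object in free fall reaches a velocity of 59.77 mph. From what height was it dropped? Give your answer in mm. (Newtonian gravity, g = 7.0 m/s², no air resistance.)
h = v²/(2g) (with unit conversion) = 51000.0 mm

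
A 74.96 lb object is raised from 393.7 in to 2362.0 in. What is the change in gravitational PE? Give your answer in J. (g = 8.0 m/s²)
ΔPE = mg(h₂ − h₁) = 34 kg × 8.0 m/s² × (59.99 − 10) m = 1.36e+04 J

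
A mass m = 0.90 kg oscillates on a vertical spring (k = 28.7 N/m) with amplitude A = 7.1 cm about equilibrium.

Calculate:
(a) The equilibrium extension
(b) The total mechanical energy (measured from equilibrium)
x_eq = mg/k = 0.9×9.81/28.7 = 0.3076 m = 30.76 cm
E = ½kA² = ½×28.7×(0.071)² = 0.07234 J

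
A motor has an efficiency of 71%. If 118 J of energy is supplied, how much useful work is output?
W_out = η × W_in = 0.71 × 118 = 83.78 J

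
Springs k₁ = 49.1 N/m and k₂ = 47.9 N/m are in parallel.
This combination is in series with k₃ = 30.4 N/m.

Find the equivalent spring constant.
k₁₂ = k₁ + k₂ = 97 N/m (parallel)
1/k_eq = 1/k₁₂ + 1/k₃ → k_eq = 23.15 N/m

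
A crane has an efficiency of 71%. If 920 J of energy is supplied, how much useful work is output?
W_out = η × W_in = 0.71 × 920 = 653.2 J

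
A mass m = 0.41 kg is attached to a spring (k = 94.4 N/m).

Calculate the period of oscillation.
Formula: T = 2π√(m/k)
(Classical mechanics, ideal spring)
T = 2π√(m/k) = 2π√(0.41/94.4) = 0.4141 s; f = 1/T = 2.415 Hz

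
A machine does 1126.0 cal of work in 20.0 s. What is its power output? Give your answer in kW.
P = W/t = 4711 J / 20 s = 235.6 W = 0.2356 kW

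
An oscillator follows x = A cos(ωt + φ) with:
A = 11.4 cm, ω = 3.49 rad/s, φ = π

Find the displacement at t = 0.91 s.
x = A cos(ωt + φ) = 11.4×cos(3.49×0.91 + π) = 11.39 cm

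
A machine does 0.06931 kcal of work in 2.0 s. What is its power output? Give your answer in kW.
P = W/t = 290 J / 2 s = 145 W = 0.145 kW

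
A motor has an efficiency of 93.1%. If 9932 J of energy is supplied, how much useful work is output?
W_out = η × W_in = 0.931 × 9932 = 9246.7 J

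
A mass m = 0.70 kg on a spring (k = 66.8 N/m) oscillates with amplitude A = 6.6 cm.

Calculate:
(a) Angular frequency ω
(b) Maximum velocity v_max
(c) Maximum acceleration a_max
ω = √(k/m) = √(66.8/0.7) = 9.769 rad/s
v_max = ωA = 9.769×0.066 = 0.6447 m/s
a_max = ω²A = 9.769²×0.066 = 6.298 m/s²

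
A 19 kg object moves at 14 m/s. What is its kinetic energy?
KE = ½mv² = ½×19×14² = 1862.0 J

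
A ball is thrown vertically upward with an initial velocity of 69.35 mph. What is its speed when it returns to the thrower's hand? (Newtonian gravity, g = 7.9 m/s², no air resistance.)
By conservation of energy, the ball returns at the same speed = 69.35 mph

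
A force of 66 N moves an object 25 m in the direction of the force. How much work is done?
W = Fd = 66×25 = 1650.0 J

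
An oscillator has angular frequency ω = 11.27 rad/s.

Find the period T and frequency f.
T = 2π/ω = 2π/11.27 = 0.5575 s; f = ω/2π = 1.794 Hz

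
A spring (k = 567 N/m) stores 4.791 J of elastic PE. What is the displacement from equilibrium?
PE = ½kx² → x = √(2PE/k) = √(2×4.791/567) = 0.13 m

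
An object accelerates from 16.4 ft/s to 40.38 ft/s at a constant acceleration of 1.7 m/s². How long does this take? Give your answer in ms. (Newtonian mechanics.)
t = (v - v₀)/a (with unit conversion) = 4299.0 ms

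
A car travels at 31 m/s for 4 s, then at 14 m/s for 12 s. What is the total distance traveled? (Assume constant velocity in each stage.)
d₁ = v₁t₁ = 31 × 4 = 124 m
d₂ = v₂t₂ = 14 × 12 = 168 m
d_total = 124 + 168 = 292 m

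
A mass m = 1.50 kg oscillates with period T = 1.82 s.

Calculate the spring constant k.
T = 2π√(m/k) → k = m(2π/T)² = 1.5×(2π/1.82)² = 17.88 N/m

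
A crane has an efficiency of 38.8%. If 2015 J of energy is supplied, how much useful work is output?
W_out = η × W_in = 0.388 × 2015 = 781.82 J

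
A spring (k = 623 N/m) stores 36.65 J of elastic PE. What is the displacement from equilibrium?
PE = ½kx² → x = √(2PE/k) = √(2×36.65/623) = 0.343 m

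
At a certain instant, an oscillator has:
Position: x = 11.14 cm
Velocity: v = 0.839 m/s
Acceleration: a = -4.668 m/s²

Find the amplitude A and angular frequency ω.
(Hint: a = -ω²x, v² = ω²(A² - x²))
a = −ω²x → ω = √(|a|/x) = √(4.668/0.1114) = 6.473 rad/s
v² = ω²(A² − x²) → A = √(x² + v²/ω²) = √(0.1114² + 0.839²/6.473²) = 0.1709 m = 17.09 cm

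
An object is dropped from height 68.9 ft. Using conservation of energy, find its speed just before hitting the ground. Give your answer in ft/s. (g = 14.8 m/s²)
mgh = ½mv² → v = √(2gh) = √(2×14.8×21) = 24.93 m/s = 81.8 ft/s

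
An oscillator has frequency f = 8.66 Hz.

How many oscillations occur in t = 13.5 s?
n = f×t = 8.66×13.5 = 116.9 oscillations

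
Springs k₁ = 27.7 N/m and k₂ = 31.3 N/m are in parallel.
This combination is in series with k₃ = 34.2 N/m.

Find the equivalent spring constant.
k₁₂ = k₁ + k₂ = 59 N/m (parallel)
1/k_eq = 1/k₁₂ + 1/k₃ → k_eq = 21.65 N/m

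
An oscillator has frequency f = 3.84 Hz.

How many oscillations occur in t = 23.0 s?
n = f×t = 3.84×23.0 = 88.32 oscillations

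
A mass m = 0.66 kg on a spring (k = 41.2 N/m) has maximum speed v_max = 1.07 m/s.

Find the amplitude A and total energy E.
½mv²_max = ½kA² → A = v_max√(m/k) = 1.07×√(0.66/41.2) = 0.1354 m = 13.54 cm
E = ½mv²_max = ½×0.66×1.07² = 0.3778 J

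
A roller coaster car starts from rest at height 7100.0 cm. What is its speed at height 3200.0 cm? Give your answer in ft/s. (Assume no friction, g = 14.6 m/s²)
mgh₁ = ½mv₂² + mgh₂ → v₂ = √(2g(h₁−h₂)) = √(2×14.6×(71−32)) = 33.75 m/s = 110.7 ft/s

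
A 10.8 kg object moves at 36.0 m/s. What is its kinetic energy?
KE = ½mv² = ½×10.8×36.0² = 6998.4 J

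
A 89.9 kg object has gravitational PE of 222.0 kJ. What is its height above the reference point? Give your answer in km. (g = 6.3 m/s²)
PE = mgh → h = PE/(mg) = 2.22e+05 J / (89.9 kg × 6.3 m/s²) = 392 m = 0.392 km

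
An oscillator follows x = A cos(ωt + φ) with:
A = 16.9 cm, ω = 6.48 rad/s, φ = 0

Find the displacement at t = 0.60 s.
x = A cos(ωt + φ) = 16.9×cos(6.48×0.6 + 0) = -12.41 cm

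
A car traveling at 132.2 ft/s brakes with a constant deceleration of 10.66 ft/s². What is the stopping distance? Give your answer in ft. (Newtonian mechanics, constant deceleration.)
d = v₀² / (2a) (with unit conversion) = 819.7 ft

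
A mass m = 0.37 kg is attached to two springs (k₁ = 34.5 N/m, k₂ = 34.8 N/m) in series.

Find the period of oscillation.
k_eq = k₁k₂/(k₁+k₂) = 17.32 N/m
T = 2π√(m/k_eq) = 2π√(0.37/17.32) = 0.9182 s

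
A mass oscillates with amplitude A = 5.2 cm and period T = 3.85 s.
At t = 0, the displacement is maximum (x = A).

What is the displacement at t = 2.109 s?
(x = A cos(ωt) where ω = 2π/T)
ω = 2π/T = 2π/3.85 = 1.632 rad/s
x = A cos(ωt) = 5.2×cos(1.632×2.109) = -4.967 cm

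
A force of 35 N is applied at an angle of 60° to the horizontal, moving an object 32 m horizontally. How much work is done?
W = Fd cosθ = 35×32×cos(60°) = 560.0 J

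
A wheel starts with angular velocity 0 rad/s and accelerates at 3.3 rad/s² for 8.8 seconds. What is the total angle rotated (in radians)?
θ = ω₀t + ½αt² = 0×8.8 + ½×3.3×8.8² = 127.78 rad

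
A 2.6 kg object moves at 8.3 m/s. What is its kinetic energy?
KE = ½mv² = ½×2.6×8.3² = 89.557 J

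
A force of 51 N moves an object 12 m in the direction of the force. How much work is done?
W = Fd = 51×12 = 612.0 J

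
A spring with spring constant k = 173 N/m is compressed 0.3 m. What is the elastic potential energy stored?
PE = ½kx² = ½×173×0.3² = 7.785 J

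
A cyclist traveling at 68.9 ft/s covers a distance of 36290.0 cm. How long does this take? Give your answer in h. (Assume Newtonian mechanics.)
t = d/v (with unit conversion) = 0.0048 h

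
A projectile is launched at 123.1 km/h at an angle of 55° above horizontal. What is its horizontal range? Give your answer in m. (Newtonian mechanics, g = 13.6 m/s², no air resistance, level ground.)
R = v₀² sin(2θ) / g (with unit conversion) = 80.79 m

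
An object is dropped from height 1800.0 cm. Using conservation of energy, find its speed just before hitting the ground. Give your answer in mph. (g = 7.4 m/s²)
mgh = ½mv² → v = √(2gh) = √(2×7.4×18) = 16.32 m/s = 36.51 mph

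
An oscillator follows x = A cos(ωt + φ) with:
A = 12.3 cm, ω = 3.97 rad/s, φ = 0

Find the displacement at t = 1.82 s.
x = A cos(ωt + φ) = 12.3×cos(3.97×1.82 + 0) = 7.232 cm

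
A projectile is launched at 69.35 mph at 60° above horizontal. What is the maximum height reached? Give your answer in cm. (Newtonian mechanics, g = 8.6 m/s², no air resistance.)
H = v₀²sin²(θ)/(2g) (with unit conversion) = 4191.0 cm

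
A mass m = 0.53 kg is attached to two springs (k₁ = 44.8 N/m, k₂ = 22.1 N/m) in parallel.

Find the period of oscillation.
k_eq = k₁+k₂ = 66.9 N/m
T = 2π√(m/k_eq) = 2π√(0.53/66.9) = 0.5592 s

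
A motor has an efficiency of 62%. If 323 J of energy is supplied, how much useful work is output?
W_out = η × W_in = 0.62 × 323 = 200.26 J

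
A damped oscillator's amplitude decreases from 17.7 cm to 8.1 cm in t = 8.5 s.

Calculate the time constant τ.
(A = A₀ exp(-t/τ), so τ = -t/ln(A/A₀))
A/A₀ = 8.1/17.7 = 0.4576; ln(A/A₀) = -0.7817
τ = −t/ln(A/A₀) = −8.5/-0.7817 = 10.87 s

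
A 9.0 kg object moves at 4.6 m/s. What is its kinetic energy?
KE = ½mv² = ½×9.0×4.6² = 95.22 J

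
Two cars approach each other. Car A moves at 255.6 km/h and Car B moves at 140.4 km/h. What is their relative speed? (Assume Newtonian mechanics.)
v_rel = v_A + v_B = 255.6 + 140.4 = 396.0 km/h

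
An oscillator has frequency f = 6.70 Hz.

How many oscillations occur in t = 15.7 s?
n = f×t = 6.7×15.7 = 105.2 oscillations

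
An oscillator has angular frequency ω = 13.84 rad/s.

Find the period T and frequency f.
T = 2π/ω = 2π/13.84 = 0.454 s; f = ω/2π = 2.203 Hz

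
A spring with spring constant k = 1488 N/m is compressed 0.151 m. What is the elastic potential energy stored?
PE = ½kx² = ½×1488×0.151² = 16.96 J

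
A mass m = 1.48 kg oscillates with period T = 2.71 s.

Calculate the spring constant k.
T = 2π√(m/k) → k = m(2π/T)² = 1.48×(2π/2.71)² = 7.956 N/m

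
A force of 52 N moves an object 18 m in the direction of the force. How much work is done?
W = Fd = 52×18 = 936.0 J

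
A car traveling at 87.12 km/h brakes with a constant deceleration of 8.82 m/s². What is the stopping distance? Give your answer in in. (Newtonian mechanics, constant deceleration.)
d = v₀² / (2a) (with unit conversion) = 1307.0 in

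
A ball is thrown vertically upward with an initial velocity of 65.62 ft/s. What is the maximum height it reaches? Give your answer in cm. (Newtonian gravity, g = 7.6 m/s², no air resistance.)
h_max = v₀²/(2g) (with unit conversion) = 2632.0 cm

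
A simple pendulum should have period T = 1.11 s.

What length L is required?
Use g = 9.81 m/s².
T = 2π√(L/g) → L = g(T/2π)² = 9.81×(1.11/2π)² = 0.3062 m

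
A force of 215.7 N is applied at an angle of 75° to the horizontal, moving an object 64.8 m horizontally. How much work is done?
W = Fd cosθ = 215.7×64.8×cos(75°) = 3617.6 J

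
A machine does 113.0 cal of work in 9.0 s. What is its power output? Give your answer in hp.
P = W/t = 472.8 J / 9 s = 52.53 W = 0.07045 hp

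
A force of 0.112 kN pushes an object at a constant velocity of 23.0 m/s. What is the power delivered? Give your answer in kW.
P = Fv = 112 N × 23 m/s = 2576 W = 2.576 kW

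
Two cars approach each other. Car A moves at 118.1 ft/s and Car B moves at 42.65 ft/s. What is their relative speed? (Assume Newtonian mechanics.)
v_rel = v_A + v_B = 118.1 + 42.65 = 160.8 ft/s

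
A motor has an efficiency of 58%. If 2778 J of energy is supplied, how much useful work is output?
W_out = η × W_in = 0.58 × 2778 = 1611.2 J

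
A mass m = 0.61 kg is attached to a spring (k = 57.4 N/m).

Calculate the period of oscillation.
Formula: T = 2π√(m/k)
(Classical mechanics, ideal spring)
T = 2π√(m/k) = 2π√(0.61/57.4) = 0.6477 s; f = 1/T = 1.544 Hz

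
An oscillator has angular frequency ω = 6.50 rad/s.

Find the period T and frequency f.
T = 2π/ω = 2π/6.5 = 0.9666 s; f = ω/2π = 1.035 Hz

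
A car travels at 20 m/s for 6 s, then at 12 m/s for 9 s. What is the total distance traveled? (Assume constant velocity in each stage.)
d₁ = v₁t₁ = 20 × 6 = 120 m
d₂ = v₂t₂ = 12 × 9 = 108 m
d_total = 120 + 108 = 228 m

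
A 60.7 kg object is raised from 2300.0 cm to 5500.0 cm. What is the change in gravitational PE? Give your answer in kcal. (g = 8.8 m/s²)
ΔPE = mg(h₂ − h₁) = 60.7 kg × 8.8 m/s² × (55 − 23) m = 1.709e+04 J = 4.085 kcal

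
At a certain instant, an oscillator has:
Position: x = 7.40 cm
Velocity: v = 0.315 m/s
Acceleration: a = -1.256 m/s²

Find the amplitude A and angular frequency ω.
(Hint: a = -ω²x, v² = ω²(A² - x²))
a = −ω²x → ω = √(|a|/x) = √(1.256/0.074) = 4.12 rad/s
v² = ω²(A² − x²) → A = √(x² + v²/ω²) = √(0.074² + 0.315²/4.12²) = 0.1064 m = 10.64 cm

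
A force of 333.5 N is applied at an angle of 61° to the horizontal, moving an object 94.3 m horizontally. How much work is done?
W = Fd cosθ = 333.5×94.3×cos(61°) = 15247.0 J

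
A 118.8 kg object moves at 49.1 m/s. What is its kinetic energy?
KE = ½mv² = ½×118.8×49.1² = 143202.1 J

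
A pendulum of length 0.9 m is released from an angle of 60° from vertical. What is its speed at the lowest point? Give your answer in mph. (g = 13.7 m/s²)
h = L(1 − cosθ) = 0.9×(1 − cos60°) = 0.45 m
v = √(2gh) = √(2×13.7×0.45) = 3.511 m/s = 7.855 mph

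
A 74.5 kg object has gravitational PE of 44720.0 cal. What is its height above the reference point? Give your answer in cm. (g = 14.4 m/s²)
PE = mgh → h = PE/(mg) = 1.871e+05 J / (74.5 kg × 14.4 m/s²) = 174.4 m = 17440.0 cm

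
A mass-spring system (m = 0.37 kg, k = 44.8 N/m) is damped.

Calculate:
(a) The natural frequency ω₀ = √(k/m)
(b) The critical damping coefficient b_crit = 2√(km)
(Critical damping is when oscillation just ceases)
ω₀ = √(k/m) = √(44.8/0.37) = 11 rad/s
b_crit = 2√(km) = 2√(44.8×0.37) = 8.143 kg/s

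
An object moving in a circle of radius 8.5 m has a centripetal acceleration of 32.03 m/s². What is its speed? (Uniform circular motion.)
v = √(a_c × r) = √(32.03 × 8.5) = 16.5 m/s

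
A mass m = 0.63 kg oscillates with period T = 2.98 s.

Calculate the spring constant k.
T = 2π√(m/k) → k = m(2π/T)² = 0.63×(2π/2.98)² = 2.801 N/m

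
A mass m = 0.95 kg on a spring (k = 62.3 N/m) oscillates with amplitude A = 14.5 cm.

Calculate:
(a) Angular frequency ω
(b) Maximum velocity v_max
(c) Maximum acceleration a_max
ω = √(k/m) = √(62.3/0.95) = 8.098 rad/s
v_max = ωA = 8.098×0.145 = 1.174 m/s
a_max = ω²A = 8.098²×0.145 = 9.509 m/s²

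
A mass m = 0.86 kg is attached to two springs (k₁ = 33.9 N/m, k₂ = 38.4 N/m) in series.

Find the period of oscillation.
k_eq = k₁k₂/(k₁+k₂) = 18 N/m
T = 2π√(m/k_eq) = 2π√(0.86/18) = 1.373 s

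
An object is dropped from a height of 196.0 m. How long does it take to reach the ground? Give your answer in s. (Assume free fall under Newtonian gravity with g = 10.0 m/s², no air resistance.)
t = √(2h/g) = 6.261 s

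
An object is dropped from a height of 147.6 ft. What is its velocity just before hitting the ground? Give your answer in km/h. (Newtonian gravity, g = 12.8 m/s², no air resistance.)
v = √(2gh) (with unit conversion) = 122.2 km/h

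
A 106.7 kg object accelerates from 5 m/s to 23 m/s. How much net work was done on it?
W_net = ΔKE = ½m(v₂² − v₁²) = ½×106.7×(23² − 5²) = 26888.4 J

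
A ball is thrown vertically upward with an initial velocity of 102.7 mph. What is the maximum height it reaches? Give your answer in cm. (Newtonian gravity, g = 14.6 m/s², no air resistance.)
h_max = v₀²/(2g) (with unit conversion) = 7219.0 cm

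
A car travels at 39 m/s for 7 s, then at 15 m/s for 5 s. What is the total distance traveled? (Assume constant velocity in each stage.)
d₁ = v₁t₁ = 39 × 7 = 273 m
d₂ = v₂t₂ = 15 × 5 = 75 m
d_total = 273 + 75 = 348 m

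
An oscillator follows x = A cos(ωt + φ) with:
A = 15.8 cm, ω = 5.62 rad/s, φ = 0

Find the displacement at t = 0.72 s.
x = A cos(ωt + φ) = 15.8×cos(5.62×0.72 + 0) = -9.762 cm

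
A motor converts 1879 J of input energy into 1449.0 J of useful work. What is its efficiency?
η = W_out/W_in = 1449.0/1879 = 0.7712 = 77.12%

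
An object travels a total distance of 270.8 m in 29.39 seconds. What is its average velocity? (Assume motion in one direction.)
v_avg = Δd / Δt = 270.8 / 29.39 = 9.21 m/s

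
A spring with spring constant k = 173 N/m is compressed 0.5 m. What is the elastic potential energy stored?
PE = ½kx² = ½×173×0.5² = 21.62 J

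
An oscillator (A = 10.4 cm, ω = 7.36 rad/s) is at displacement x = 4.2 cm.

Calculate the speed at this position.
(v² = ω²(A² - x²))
v = ω√(A² − x²) = 7.36×√(0.104² − 0.042²) = 0.7002 m/s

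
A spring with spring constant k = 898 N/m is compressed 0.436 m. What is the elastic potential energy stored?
PE = ½kx² = ½×898×0.436² = 85.35 J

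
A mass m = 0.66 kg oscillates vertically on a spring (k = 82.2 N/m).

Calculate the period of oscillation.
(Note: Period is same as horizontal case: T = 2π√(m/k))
T = 2π√(m/k) = 2π√(0.66/82.2) = 0.563 s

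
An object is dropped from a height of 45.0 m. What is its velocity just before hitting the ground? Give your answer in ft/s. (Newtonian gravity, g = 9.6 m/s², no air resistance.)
v = √(2gh) (with unit conversion) = 96.44 ft/s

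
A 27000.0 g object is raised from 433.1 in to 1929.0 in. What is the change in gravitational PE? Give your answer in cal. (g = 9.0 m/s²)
ΔPE = mg(h₂ − h₁) = 27 kg × 9.0 m/s² × (49 − 11) m = 9233 J = 2207.0 cal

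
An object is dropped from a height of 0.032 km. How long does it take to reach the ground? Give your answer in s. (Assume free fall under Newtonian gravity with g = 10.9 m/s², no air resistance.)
t = √(2h/g) (with unit conversion) = 2.423 s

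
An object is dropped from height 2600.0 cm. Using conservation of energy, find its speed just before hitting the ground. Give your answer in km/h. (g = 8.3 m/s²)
mgh = ½mv² → v = √(2gh) = √(2×8.3×26) = 20.77 m/s = 74.79 km/h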